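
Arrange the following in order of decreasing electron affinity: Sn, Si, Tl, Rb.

Si is in period 3, group 14; Rb is in period 5, group 1; Sn is in period 5, group 14; Tl is in period 6, group 13.
EA tends to increase across a period and decrease down a group, though the pattern is less regular than for IE or radius.
Neither a single period nor a single group — weigh both effects.
Rb > Tl: period and group pull opposite ways; the down-group shift dominates (47 vs 19 kJ/mol).
Sn > Rb: Sn lies to the right of Rb in period 5, so the across-period effect alone puts Sn higher.
Si > Sn: Si sits above Sn in group 14, so the down-group effect alone puts Si higher.
Tabulated electron affinity (kJ/mol): Si 134, Rb 47, Sn 107, Tl 19.
So from highest to lowest: Si > Sn > Rb > Tl.

Si, Sn, Rb, Tl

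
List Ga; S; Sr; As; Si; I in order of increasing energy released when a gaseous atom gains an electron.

Si is in period 3, group 14; S is in period 3, group 16; Ga is in period 4, group 13; As is in period 4, group 15; Sr is in period 5, group 2; I is in period 5, group 17.
Atoms with high Z_eff and room in the valence shell (especially the halogens) have the most exothermic electron affinities.
These span different periods and groups, so the two trends combine.
Ga > Sr: relative to Sr, both the across-period and down-group shifts push Ga's electron affinity up.
As > Ga: both are in period 4; the period trend gives As the larger value.
Si > As: the two effects oppose for this pair; the down-group effect wins (134 vs 78 kJ/mol).
S > Si: both are in period 3; the period trend gives S the larger value.
I > S: period and group pull opposite ways; the across-period shift dominates (295 vs 200 kJ/mol).
Tabulated electron affinity (kJ/mol): Si 134, S 200, Ga 29, As 78, Sr 5, I 295.
So from lowest to highest: Sr < Ga < As < Si < S < I.

Sr < Ga < As < Si < S < I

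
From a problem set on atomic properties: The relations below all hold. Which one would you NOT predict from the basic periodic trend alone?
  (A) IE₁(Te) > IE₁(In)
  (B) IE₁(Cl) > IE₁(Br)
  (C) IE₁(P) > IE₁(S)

The general trend: first ionization energy increases across a period and decreases down a group.
(A) Te (period 5, group 16) vs In (period 5, group 13): the stated order agrees with the simple trend.
(B) Cl (period 3, group 17) vs Br (period 4, group 17): the stated order agrees with the simple trend.
(C) P (period 3, group 15) vs S (period 3, group 16): the stated order contradicts the simple trend.
The exception is (C): S (3p⁴) ionizes more easily than half-filled P (3p³) because the paired 3p electron in S is pushed out by e⁻–e⁻ repulsion.

(C)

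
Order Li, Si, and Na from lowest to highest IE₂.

Si < Na < Li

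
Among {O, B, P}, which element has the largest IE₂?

O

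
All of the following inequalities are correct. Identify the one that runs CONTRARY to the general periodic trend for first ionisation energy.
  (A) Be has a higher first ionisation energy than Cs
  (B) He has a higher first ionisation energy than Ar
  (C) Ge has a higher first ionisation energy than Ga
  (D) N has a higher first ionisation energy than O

(D)

The general trend: first ionisation energy increases across a period and decreases down a group.
(A) Be (period 2, group 2) vs Cs (period 6, group 1): the stated order agrees with the simple trend.
(B) He (period 1, group 18) vs Ar (period 3, group 18): the stated order agrees with the simple trend.
(C) Ge (period 4, group 14) vs Ga (period 4, group 13): the stated order agrees with the simple trend.
(D) N (period 2, group 15) vs O (period 2, group 16): the stated order contradicts the simple trend.
The exception is (D): pairing an electron in O's 2p⁴ costs repulsion energy, so O ionizes more easily than half-filled N (2p³).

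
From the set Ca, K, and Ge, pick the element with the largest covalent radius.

K is in period 4, group 1; Ca is in period 4, group 2; Ge is in period 4, group 14.
Moving right in a period, electrons are added to the same shell under a stronger nuclear pull, so atoms get smaller; moving down, a new shell is opened and atoms get larger.
All lie in period 4, so atomic radius increases right to left.
The largest covalent radius among these belongs to K.

K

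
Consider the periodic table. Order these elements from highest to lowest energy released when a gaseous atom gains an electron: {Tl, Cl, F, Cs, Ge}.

Cl, F, Ge, Cs, Tl

Electron affinity generally becomes more exothermic across a period toward the halogens and less exothermic down a group.
These span different periods and groups, so the two trends combine.
Cs > Tl: this pair runs against the simple trend — see the exception note.
Ge > Cs: relative to Cs, both the across-period and down-group shifts push Ge's electron affinity up.
F > Ge: relative to Ge, both the across-period and down-group shifts push F's electron affinity up.
Cl > F: this pair runs against the simple trend — see the exception note.
Note the exception: Cs has a higher electron affinity than Tl, contrary to the simple trend — Tl's ns²np¹ configuration gives only a small electron affinity — the sparsely filled np subshell binds an added electron weakly.
Note the exception: Cl has a higher electron affinity than F, contrary to the simple trend — F's small 2p subshell makes the incoming electron feel strong e⁻–e⁻ repulsion, so Cl actually releases more energy on gaining an electron.
Approximate values (kJ/mol): F 328, Cl 349, Ge 119, Cs 46, Tl 19.
So from highest to lowest: Cl > F > Ge > Cs > Tl.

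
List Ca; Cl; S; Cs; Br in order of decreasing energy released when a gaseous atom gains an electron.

Cl > Br > S > Cs > Ca

Adding an electron releases more energy for atoms nearer the top right (short of the noble gases).
These span different periods and groups, so the two trends combine.
Cs > Ca: this pair runs against the simple trend — see the exception note.
S > Cs: relative to Cs, both the across-period and down-group shifts push S's electron affinity up.
Br > S: the two effects oppose for this pair; the across-period effect wins (325 vs 200 kJ/mol).
Cl > Br: Cl sits above Br in group 17, so the down-group effect alone puts Cl higher.
Note the exception: Cs has a higher electron affinity than Ca, contrary to the simple trend — adding an electron to Ca (ns²) has to open a new, higher-energy np subshell, which is unfavourable.
Tabulated electron affinity (kJ/mol): S 200, Cl 349, Ca 2, Br 325, Cs 46.
So from highest to lowest: Cl > Br > S > Cs > Ca.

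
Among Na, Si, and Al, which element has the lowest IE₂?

Consider each +1 ion: Na⁺ is the bare [Ne] core; Si⁺ still has 3 valence electrons; Al⁺ still has 2 valence electrons.
Core electrons are held far more tightly than valence electrons, so Na tops the IE_2 order.
Valence configurations: Si⁺ [Ne]3s²3p¹, Al⁺ [Ne]3s².
Si⁺ loses a lone 3p electron whereas Al⁺ must break into a filled 3s² pair, so IE_2(Al) > IE_2(Si) even though Si has the higher nuclear charge.
Approximate IE_2 values (kJ/mol): Na 4562, Si 1577, Al 1817.
Hence IE_2: Si < Al < Na.

Si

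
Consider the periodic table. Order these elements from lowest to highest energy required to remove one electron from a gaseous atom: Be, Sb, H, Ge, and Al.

IE₁ increases left→right with effective nuclear charge and decreases top→bottom as the valence shell moves farther out.
These sit on a diagonal, where the across-period and down-group effects partly cancel.
Ge > Al: the two effects oppose for this pair; the across-period effect wins (762 vs 578 kJ/mol).
Sb > Ge: the two effects oppose for this pair; the across-period effect wins (831 vs 762 kJ/mol).
Be > Sb: the two effects oppose for this pair; the down-group effect wins (900 vs 831 kJ/mol).
H > Be: period and group pull opposite ways; the down-group shift dominates (1312 vs 900 kJ/mol).
Tabulated first ionization energy (kJ/mol): H 1312, Be 900, Al 578, Ge 762, Sb 831.
So from lowest to highest: Al < Ge < Sb < Be < H.

Al, Ge, Sb, Be, H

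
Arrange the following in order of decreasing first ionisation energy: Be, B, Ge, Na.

Be, B, Ge, Na

Across a period the outer electron is held more tightly (higher IE₁); down a group it sits in a higher shell, more shielded, and comes off more easily.
Neither a single period nor a single group — weigh both effects.
Ge > Na: the two effects oppose for this pair; the across-period effect wins (762 vs 496 kJ/mol).
B > Ge: the two effects oppose for this pair; the down-group effect wins (801 vs 762 kJ/mol).
Be > B: this pair runs against the simple trend — see the exception note.
Note the exception: Be has a higher first ionization energy than B, contrary to the simple trend — removing B's lone 2p electron is easier than breaking Be's filled 2s².
Tabulated first ionization energy (kJ/mol): Be 900, B 801, Na 496, Ge 762.
So from highest to lowest: Be > B > Ge > Na.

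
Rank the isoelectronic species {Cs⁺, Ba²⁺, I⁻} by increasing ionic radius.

All of these have 54 electrons, so size is governed by nuclear charge alone: the more protons, the stronger the pull on the same electron cloud, and the smaller the ion.
Nuclear charges: Ba²⁺ (Z=56), Cs⁺ (Z=55), I⁻ (Z=53).
Smallest to largest: Ba²⁺ < Cs⁺ < I⁻.

Ba²⁺ < Cs⁺ < I⁻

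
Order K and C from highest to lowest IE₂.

K, C

The second ionization energy removes an electron from the +1 ion. For each element: K⁺ is the bare [Ar] core; C⁺ still has 3 valence electrons.
Pulling an electron out of a noble-gas core costs far more than removing a remaining valence electron, so K sits at the high end of IE_2.
Approximate IE_2 values (kJ/mol): K 3052, C 2353.
So the second ionization energies run C < K.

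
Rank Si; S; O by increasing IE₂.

The second ionization energy removes an electron from the +1 ion. For each element: Si⁺ still has 3 valence electrons; S⁺ still has 5 valence electrons; O⁺ still has 5 valence electrons.
All are still removing valence electrons, so compare the +1 ions as you would atoms: IE_2 generally rises across a period (higher Z_eff) and falls down a group (larger shell), subject to the usual subshell exceptions.
Valence configurations: Si⁺ [Ne]3s²3p¹, S⁺ [Ne]3s²3p³, O⁺ [He]2s²2p³.
The numbers (kJ/mol): Si 1577, S 2252, O 3388.
So the second ionization energies run Si < S < O.

Si, S, O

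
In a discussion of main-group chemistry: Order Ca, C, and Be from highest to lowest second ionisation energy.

The second ionization energy removes an electron from the +1 ion. For each element: Ca⁺ still has 1 valence electron; C⁺ still has 3 valence electrons; Be⁺ still has 1 valence electron.
All are still removing valence electrons, so compare the +1 ions as you would atoms: IE_2 generally rises across a period (higher Z_eff) and falls down a group (larger shell), subject to the usual subshell exceptions.
Valence configurations: Ca⁺ [Ar]4s¹, C⁺ [He]2s²2p¹, Be⁺ [He]2s¹.
Tabulated IE_2 (kJ/mol): Ca 1145, C 2353, Be 1757.
So the second ionization energies run Ca < Be < C.

C > Be > Ca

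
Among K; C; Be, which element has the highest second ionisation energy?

The second ionization energy removes an electron from the +1 ion. For each element: K⁺ is the bare [Ar] core; C⁺ still has 3 valence electrons; Be⁺ still has 1 valence electron.
Breaking into a closed-shell core is much more expensive than removing a leftover valence electron — K has the largest IE_2 here.
Valence configurations: C⁺ [He]2s²2p¹, Be⁺ [He]2s¹.
The numbers (kJ/mol): K 3052, C 2353, Be 1757.
Overall IE_2 order: Be < C < K.

K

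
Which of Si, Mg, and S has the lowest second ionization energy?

Mg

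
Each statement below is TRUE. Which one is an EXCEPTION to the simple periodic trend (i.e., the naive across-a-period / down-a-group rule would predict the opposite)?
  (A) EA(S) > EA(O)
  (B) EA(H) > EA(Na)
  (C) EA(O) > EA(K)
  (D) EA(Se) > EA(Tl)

(A)

The general trend: electron affinity increases across a period and decreases down a group.
(A) S (period 3, group 16) vs O (period 2, group 16): the stated order contradicts the simple trend.
(B) H (period 1, group 1) vs Na (period 3, group 1): the stated order agrees with the simple trend.
(C) O (period 2, group 16) vs K (period 4, group 1): the stated order agrees with the simple trend.
(D) Se (period 4, group 16) vs Tl (period 6, group 13): the stated order agrees with the simple trend.
The exception is (A): the compact 2p subshell of O repels the added electron more than S's larger 3p does.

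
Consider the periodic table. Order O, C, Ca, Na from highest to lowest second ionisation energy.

Na > O > C > Ca

IE_2 is the cost of taking one more electron from the +1 cation: O⁺ still has 5 valence electrons; C⁺ still has 3 valence electrons; Ca⁺ still has 1 valence electron; Na⁺ is the bare [Ne] core.
Pulling an electron out of a noble-gas core costs far more than removing a remaining valence electron, so Na sits at the high end of IE_2.
Valence configurations: O⁺ [He]2s²2p³, C⁺ [He]2s²2p¹, Ca⁺ [Ar]4s¹.
Approximate IE_2 values (kJ/mol): O 3388, C 2353, Ca 1145, Na 4562.
So the second ionization energies run Ca < C < O < Na.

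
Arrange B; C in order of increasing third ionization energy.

B < C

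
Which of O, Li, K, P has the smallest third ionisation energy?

P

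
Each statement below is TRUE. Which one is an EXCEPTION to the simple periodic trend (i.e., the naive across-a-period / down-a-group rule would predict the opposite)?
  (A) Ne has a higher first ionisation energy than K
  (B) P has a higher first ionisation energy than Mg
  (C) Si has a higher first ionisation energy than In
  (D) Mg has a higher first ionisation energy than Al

The general trend: first ionisation energy increases across a period and decreases down a group.
(A) Ne (period 2, group 18) vs K (period 4, group 1): the stated order agrees with the simple trend.
(B) P (period 3, group 15) vs Mg (period 3, group 2): the stated order agrees with the simple trend.
(C) Si (period 3, group 14) vs In (period 5, group 13): the stated order agrees with the simple trend.
(D) Mg (period 3, group 2) vs Al (period 3, group 13): the stated order contradicts the simple trend.
The exception is (D): Al's single 3p electron is easier to remove than one from Mg's filled 3s².

(D)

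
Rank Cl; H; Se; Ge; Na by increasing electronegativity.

H is in period 1, group 1; Na is in period 3, group 1; Cl is in period 3, group 17; Ge is in period 4, group 14; Se is in period 4, group 16.
Electronegativity increases across a period and decreases down a group, tracking effective nuclear charge and atomic size.
These span different periods and groups, so the two trends combine.
Ge > Na: period and group pull opposite ways; the across-period shift dominates (2.01 vs 0.93).
H > Ge: period and group pull opposite ways; the down-group shift dominates (2.20 vs 2.01).
Se > H: period and group pull opposite ways; the across-period shift dominates (2.55 vs 2.20).
Cl > Se: both effects reinforce here, so Cl is clearly the higher of the two.
For reference (Pauling): H 2.20, Na 0.93, Cl 3.16, Ge 2.01, Se 2.55.
So from lowest to highest: Na < Ge < H < Se < Cl.

Na < Ge < H < Se < Cl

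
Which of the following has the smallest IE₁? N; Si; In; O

N is in period 2, group 15; O is in period 2, group 16; Si is in period 3, group 14; In is in period 5, group 13.
IE₁ increases left→right with effective nuclear charge and decreases top→bottom as the valence shell moves farther out.
These span different periods and groups, so the two trends combine.
Si > In: relative to In, both the across-period and down-group shifts push Si's first ionization energy up.
O > Si: relative to Si, both the across-period and down-group shifts push O's first ionization energy up.
N > O: this pair runs against the simple trend — see the exception note.
Note the exception: N has a higher first ionization energy than O, contrary to the simple trend — pairing an electron in O's 2p⁴ costs repulsion energy, so O ionizes more easily than half-filled N (2p³).
For reference (kJ/mol): N 1402, O 1314, Si 786, In 558.
The smallest IE₁ among these belongs to In.

In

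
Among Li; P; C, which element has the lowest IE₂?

P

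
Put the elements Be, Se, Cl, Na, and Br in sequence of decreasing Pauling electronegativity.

Cl > Br > Se > Be > Na

Be is in period 2, group 2; Na is in period 3, group 1; Cl is in period 3, group 17; Se is in period 4, group 16; Br is in period 4, group 17.
EN rises left→right (higher Z_eff, smaller atoms) and falls top→bottom (larger, more shielded atoms).
Neither a single period nor a single group — weigh both effects.
Be > Na: relative to Na, both the across-period and down-group shifts push Be's electronegativity up.
Se > Be: period and group pull opposite ways; the across-period shift dominates (2.55 vs 1.57).
Br > Se: Br lies to the right of Se in period 4, so the across-period effect alone puts Br higher.
Cl > Br: Cl sits above Br in group 17, so the down-group effect alone puts Cl higher.
Tabulated electronegativity (Pauling): Be 1.57, Na 0.93, Cl 3.16, Se 2.55, Br 2.96.
So from highest to lowest: Cl > Br > Se > Be > Na.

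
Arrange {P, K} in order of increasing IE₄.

P < K

The fourth ionization energy removes an electron from the +3 ion. For each element: P³⁺ still has 2 valence electrons; K³⁺ is already 2 electrons into the core.
Breaking into a closed-shell core is much more expensive than removing a leftover valence electron — K has the largest IE_4 here.
The numbers (kJ/mol): P 4964, K 5877.
Putting it together, IE_4: P < K.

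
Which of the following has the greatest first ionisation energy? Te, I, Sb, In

In is in period 5, group 13; Sb is in period 5, group 15; Te is in period 5, group 16; I is in period 5, group 17.
Across a period the outer electron is held more tightly (higher IE₁); down a group it sits in a higher shell, more shielded, and comes off more easily.
All lie in period 5, so first ionization energy increases left to right.
The greatest first ionisation energy among these belongs to I.

I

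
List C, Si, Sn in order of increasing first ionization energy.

Sn, Si, C

C is in period 2, group 14; Si is in period 3, group 14; Sn is in period 5, group 14.
IE₁ increases left→right with effective nuclear charge and decreases top→bottom as the valence shell moves farther out.
All are in group 14, so first ionization energy increases up the group.
So from lowest to highest: Sn < Si < C.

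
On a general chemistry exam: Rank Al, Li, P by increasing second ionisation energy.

Consider each +1 ion: Al⁺ still has 2 valence electrons; Li⁺ is the bare [He] core; P⁺ still has 4 valence electrons.
Pulling an electron out of a noble-gas core costs far more than removing a remaining valence electron, so Li sits at the high end of IE_2.
Valence configurations: Al⁺ [Ne]3s², P⁺ [Ne]3s²3p².
The numbers (kJ/mol): Al 1817, Li 7298, P 1907.
So the second ionization energies run Al < P < Li.

Al < P < Li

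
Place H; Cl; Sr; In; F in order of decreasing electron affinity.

Cl, F, H, In, Sr

H is in period 1, group 1; F is in period 2, group 17; Cl is in period 3, group 17; Sr is in period 5, group 2; In is in period 5, group 13.
EA tends to increase across a period and decrease down a group, though the pattern is less regular than for IE or radius.
These span different periods and groups, so the two trends combine.
In > Sr: In lies to the right of Sr in period 5, so the across-period effect alone puts In higher.
H > In: the two effects oppose for this pair; the down-group effect wins (73 vs 29 kJ/mol).
F > H: the two effects oppose for this pair; the across-period effect wins (328 vs 73 kJ/mol).
Cl > F: this pair runs against the simple trend — see the exception note.
Note the exception: Cl has a higher electron affinity than F, contrary to the simple trend — F's small 2p subshell makes the incoming electron feel strong e⁻–e⁻ repulsion, so Cl actually releases more energy on gaining an electron.
Approximate values (kJ/mol): H 73, F 328, Cl 349, Sr 5, In 29.
So from highest to lowest: Cl > F > H > In > Sr.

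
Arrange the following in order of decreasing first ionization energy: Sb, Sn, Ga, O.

O is in period 2, group 16; Ga is in period 4, group 13; Sn is in period 5, group 14; Sb is in period 5, group 15.
Removing the outermost electron gets harder across a period and easier down a group.
These span different periods and groups, so the two trends combine.
Sn > Ga: the two effects oppose for this pair; the across-period effect wins (709 vs 579 kJ/mol).
Sb > Sn: Sb lies to the right of Sn in period 5, so the across-period effect alone puts Sb higher.
O > Sb: relative to Sb, both the across-period and down-group shifts push O's first ionization energy up.
Approximate values (kJ/mol): O 1314, Ga 579, Sn 709, Sb 831.
So from highest to lowest: O > Sb > Sn > Ga.

O > Sb > Sn > Ga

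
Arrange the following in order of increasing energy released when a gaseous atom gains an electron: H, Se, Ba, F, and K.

H is in period 1, group 1; F is in period 2, group 17; K is in period 4, group 1; Se is in period 4, group 16; Ba is in period 6, group 2.
Adding an electron releases more energy for atoms nearer the top right (short of the noble gases).
Here both period and group differ, so the two effects have to be weighed against each other.
K > Ba: period and group pull opposite ways; the down-group shift dominates (48 vs 14 kJ/mol).
H > K: they share group 1; the group trend gives H the larger value.
Se > H: period and group pull opposite ways; the across-period shift dominates (195 vs 73 kJ/mol).
F > Se: both effects reinforce here, so F is clearly the higher of the two.
For reference (kJ/mol): H 73, F 328, K 48, Se 195, Ba 14.
So from lowest to highest: Ba < K < H < Se < F.

Ba < K < H < Se < F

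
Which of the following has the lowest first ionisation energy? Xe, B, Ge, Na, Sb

Na

B is in period 2, group 13; Na is in period 3, group 1; Ge is in period 4, group 14; Sb is in period 5, group 15; Xe is in period 5, group 18.
Removing the outermost electron gets harder across a period and easier down a group.
Here both period and group differ, so the two effects have to be weighed against each other.
Ge > Na: the two effects oppose for this pair; the across-period effect wins (762 vs 496 kJ/mol).
B > Ge: the two effects oppose for this pair; the down-group effect wins (801 vs 762 kJ/mol).
Sb > B: the two effects oppose for this pair; the across-period effect wins (831 vs 801 kJ/mol).
Xe > Sb: both are in period 5; the period trend gives Xe the larger value.
Tabulated first ionization energy (kJ/mol): B 801, Na 496, Ge 762, Sb 831, Xe 1170.
The lowest first ionisation energy among these belongs to Na.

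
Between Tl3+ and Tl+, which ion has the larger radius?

Tl+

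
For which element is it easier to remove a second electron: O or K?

After 1 electron has been removed, what remains? O⁺ still has 5 valence electrons; K⁺ is the bare [Ar] core.
Usually core removal costs more than valence removal, but here the competition is close: a tightly held n=2 valence electron can cost more to remove than an n=3 core electron, so the actual values have to decide it.
Tabulated IE_2 (kJ/mol): O 3388, K 3052.
Hence IE_2: K < O.

K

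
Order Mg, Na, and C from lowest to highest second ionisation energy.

After 1 electron has been removed, what remains? Mg⁺ still has 1 valence electron; Na⁺ is the bare [Ne] core; C⁺ still has 3 valence electrons.
Core electrons are held far more tightly than valence electrons, so Na tops the IE_2 order.
Valence configurations: Mg⁺ [Ne]3s¹, C⁺ [He]2s²2p¹.
The numbers (kJ/mol): Mg 1451, Na 4562, C 2353.
Putting it together, IE_2: Mg < C < Na.

Mg, C, Na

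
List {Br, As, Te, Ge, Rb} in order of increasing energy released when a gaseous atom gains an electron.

Rb < As < Ge < Te < Br

Ge is in period 4, group 14; As is in period 4, group 15; Br is in period 4, group 17; Rb is in period 5, group 1; Te is in period 5, group 16.
EA tends to increase across a period and decrease down a group, though the pattern is less regular than for IE or radius.
Here both period and group differ, so the two effects have to be weighed against each other.
As > Rb: both effects reinforce here, so As is clearly the higher of the two.
Ge > As: this pair runs against the simple trend — see the exception note.
Te > Ge: the two effects oppose for this pair; the across-period effect wins (190 vs 119 kJ/mol).
Br > Te: relative to Te, both the across-period and down-group shifts push Br's electron affinity up.
Note the exception: Ge has a higher electron affinity than As, contrary to the simple trend — adding an electron to As's half-filled 4p³ is unfavourable, so Ge (4p²) has the more exothermic EA.
Approximate values (kJ/mol): Ge 119, As 78, Br 325, Rb 47, Te 190.
So from lowest to highest: Rb < As < Ge < Te < Br.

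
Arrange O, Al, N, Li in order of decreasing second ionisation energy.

Li > O > N > Al

After 1 electron has been removed, what remains? O⁺ still has 5 valence electrons; Al⁺ still has 2 valence electrons; N⁺ still has 4 valence electrons; Li⁺ is the bare [He] core.
Breaking into a closed-shell core is much more expensive than removing a leftover valence electron — Li has the largest IE_2 here.
Valence configurations: O⁺ [He]2s²2p³, Al⁺ [Ne]3s², N⁺ [He]2s²2p².
Tabulated IE_2 (kJ/mol): O 3388, Al 1817, N 2856, Li 7298.
So the second ionization energies run Al < N < O < Li.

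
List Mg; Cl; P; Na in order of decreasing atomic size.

Na is in period 3, group 1; Mg is in period 3, group 2; P is in period 3, group 15; Cl is in period 3, group 17.
Atomic radius shrinks across a period as nuclear charge pulls the same shell inward, and grows down a group as new shells are added.
All lie in period 3, so atomic radius increases right to left.
So from largest to smallest: Na > Mg > P > Cl.

Na > Mg > P > Cl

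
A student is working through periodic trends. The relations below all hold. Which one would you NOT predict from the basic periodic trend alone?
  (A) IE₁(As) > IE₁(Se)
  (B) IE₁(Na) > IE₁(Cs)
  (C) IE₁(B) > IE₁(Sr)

The general trend: first ionization energy increases across a period and decreases down a group.
(A) As (period 4, group 15) vs Se (period 4, group 16): the stated order contradicts the simple trend.
(B) Na (period 3, group 1) vs Cs (period 6, group 1): the stated order agrees with the simple trend.
(C) B (period 2, group 13) vs Sr (period 5, group 2): the stated order agrees with the simple trend.
The exception is (A): Se (4p⁴) ionizes more easily than half-filled As (4p³).

(A)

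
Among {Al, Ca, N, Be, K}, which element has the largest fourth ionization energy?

Be

The fourth ionization energy removes an electron from the +3 ion. For each element: Al³⁺ is the bare [Ne] core; Ca³⁺ is already 1 electron into the core; N³⁺ still has 2 valence electrons; Be³⁺ is already 1 electron into the core; K³⁺ is already 2 electrons into the core.
Usually core removal costs more than valence removal, but here the competition is close: a tightly held n=2 valence electron can cost more to remove than an n=3 core electron, so the actual values have to decide it.
Tabulated IE_4 (kJ/mol): Al 11577, Ca 6491, N 7475, Be 21007, K 5877.
Putting it together, IE_4: K < Ca < N < Al < Be.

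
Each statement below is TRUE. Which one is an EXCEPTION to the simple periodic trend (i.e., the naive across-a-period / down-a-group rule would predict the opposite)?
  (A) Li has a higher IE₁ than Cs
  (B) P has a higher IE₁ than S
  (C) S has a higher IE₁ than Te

(B)

The general trend: IE₁ increases across a period and decreases down a group.
(A) Li (period 2, group 1) vs Cs (period 6, group 1): the stated order agrees with the simple trend.
(B) P (period 3, group 15) vs S (period 3, group 16): the stated order contradicts the simple trend.
(C) S (period 3, group 16) vs Te (period 5, group 16): the stated order agrees with the simple trend.
The exception is (B): S (3p⁴) ionizes more easily than half-filled P (3p³) because the paired 3p electron in S is pushed out by e⁻–e⁻ repulsion.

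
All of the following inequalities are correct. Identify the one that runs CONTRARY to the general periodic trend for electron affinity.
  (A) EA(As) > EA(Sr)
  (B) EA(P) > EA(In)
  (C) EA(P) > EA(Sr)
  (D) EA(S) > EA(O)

The general trend: electron affinity increases across a period and decreases down a group.
(A) As (period 4, group 15) vs Sr (period 5, group 2): the stated order agrees with the simple trend.
(B) P (period 3, group 15) vs In (period 5, group 13): the stated order agrees with the simple trend.
(C) P (period 3, group 15) vs Sr (period 5, group 2): the stated order agrees with the simple trend.
(D) S (period 3, group 16) vs O (period 2, group 16): the stated order contradicts the simple trend.
The exception is (D): the compact 2p subshell of O repels the added electron more than S's larger 3p does.

(D)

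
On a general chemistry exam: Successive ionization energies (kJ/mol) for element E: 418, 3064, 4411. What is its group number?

Group 1

Look for the largest jump between consecutive ionization energies: IE2/IE1 ≈ 7.3, far larger than any earlier ratio.
That jump marks the point where a core electron is being removed. So the atom has 1 valence electron.
A main-group element with 1 valence electron is in group 1.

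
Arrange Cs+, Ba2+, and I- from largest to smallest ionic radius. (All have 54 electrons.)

I-, Cs+, Ba2+

All of these have 54 electrons, so size is governed by nuclear charge alone: the more protons, the stronger the pull on the same electron cloud, and the smaller the ion.
Nuclear charges: Ba2+ (Z=56), Cs+ (Z=55), I- (Z=53).
Largest to smallest: I- > Cs+ > Ba2+.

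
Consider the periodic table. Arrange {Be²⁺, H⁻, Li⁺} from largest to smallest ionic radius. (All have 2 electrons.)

H⁻, Li⁺, Be²⁺

All of these have 2 electrons, so size is governed by nuclear charge alone: the more protons, the stronger the pull on the same electron cloud, and the smaller the ion.
Nuclear charges: Be²⁺ (Z=4), Li⁺ (Z=3), H⁻ (Z=1).
Largest to smallest: H⁻ > Li⁺ > Be²⁺.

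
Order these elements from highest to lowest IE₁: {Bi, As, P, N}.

N > P > As > Bi

N is in period 2, group 15; P is in period 3, group 15; As is in period 4, group 15; Bi is in period 6, group 15.
Across a period the outer electron is held more tightly (higher IE₁); down a group it sits in a higher shell, more shielded, and comes off more easily.
All are in group 15, so first ionization energy increases up the group.
So from highest to lowest: N > P > As > Bi.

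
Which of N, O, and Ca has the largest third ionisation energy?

IE_3 is the cost of taking one more electron from the +2 cation: N²⁺ still has 3 valence electrons; O²⁺ still has 4 valence electrons; Ca²⁺ is the bare [Ar] core.
Usually core removal costs more than valence removal, but here the competition is close: a tightly held n=2 valence electron can cost more to remove than an n=3 core electron, so the actual values have to decide it.
Valence configurations: N²⁺ [He]2s²2p¹, O²⁺ [He]2s²2p².
Approximate IE_3 values (kJ/mol): N 4578, O 5300, Ca 4912.
So the third ionization energies run N < Ca < O.

O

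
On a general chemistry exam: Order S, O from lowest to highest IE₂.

S < O

IE_2 is the cost of taking one more electron from the +1 cation: S⁺ still has 5 valence electrons; O⁺ still has 5 valence electrons.
All are still removing valence electrons, so compare the +1 ions as you would atoms: IE_2 generally rises across a period (higher Z_eff) and falls down a group (larger shell), subject to the usual subshell exceptions.
Valence configurations: S⁺ [Ne]3s²3p³, O⁺ [He]2s²2p³.
Tabulated IE_2 (kJ/mol): S 2252, O 3388.
Putting it together, IE_2: S < O.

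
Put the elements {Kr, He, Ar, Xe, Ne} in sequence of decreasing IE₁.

First ionization energy rises across a period (greater Z_eff holds electrons more tightly) and falls down a group (valence electrons are farther from the nucleus).
All are in group 18, so first ionization energy increases up the group.
So from highest to lowest: He > Ne > Ar > Kr > Xe.

He > Ne > Ar > Kr > Xe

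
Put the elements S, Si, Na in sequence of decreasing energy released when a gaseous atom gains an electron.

S > Si > Na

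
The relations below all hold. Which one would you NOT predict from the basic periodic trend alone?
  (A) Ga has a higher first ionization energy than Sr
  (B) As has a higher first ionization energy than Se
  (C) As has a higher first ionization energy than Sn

The general trend: first ionization energy increases across a period and decreases down a group.
(A) Ga (period 4, group 13) vs Sr (period 5, group 2): the stated order agrees with the simple trend.
(B) As (period 4, group 15) vs Se (period 4, group 16): the stated order contradicts the simple trend.
(C) As (period 4, group 15) vs Sn (period 5, group 14): the stated order agrees with the simple trend.
The exception is (B): Se (4p⁴) ionizes more easily than half-filled As (4p³).

(B)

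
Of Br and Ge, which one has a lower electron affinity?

Ge

Adding an electron releases more energy for atoms nearer the top right (short of the noble gases).
All lie in period 4, so electron affinity increases left to right.
So Ge has the lower electron affinity (Ge < Br).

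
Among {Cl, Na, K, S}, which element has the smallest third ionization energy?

S

The third ionization energy removes an electron from the +2 ion. For each element: Cl²⁺ still has 5 valence electrons; Na²⁺ is already 1 electron into the core; K²⁺ is already 1 electron into the core; S²⁺ still has 4 valence electrons.
Core electrons are held far more tightly than valence electrons, so K and Na top the IE_3 order.
Valence configurations: Cl²⁺ [Ne]3s²3p³, S²⁺ [Ne]3s²3p².
Tabulated IE_3 (kJ/mol): Cl 3822, Na 6910, K 4420, S 3357.
So the third ionization energies run S < Cl < K < Na.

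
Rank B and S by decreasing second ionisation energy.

B > S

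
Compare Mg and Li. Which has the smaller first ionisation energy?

Li

Li is in period 2, group 1; Mg is in period 3, group 2.
First ionization energy rises across a period (greater Z_eff holds electrons more tightly) and falls down a group (valence electrons are farther from the nucleus).
A diagonal step moves right (one effect) and down (the opposite effect) at once.
Mg > Li: the two effects oppose for this pair; the across-period effect wins (738 vs 520 kJ/mol).
For reference (kJ/mol): Li 520, Mg 738.
So Li has the smaller first ionisation energy (Li < Mg).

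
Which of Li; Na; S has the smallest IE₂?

Consider each +1 ion: Li⁺ is the bare [He] core; Na⁺ is the bare [Ne] core; S⁺ still has 5 valence electrons.
Core electrons are held far more tightly than valence electrons, so Na and Li top the IE_2 order.
The numbers (kJ/mol): Li 7298, Na 4562, S 2252.
Hence IE_2: S < Na < Li.

S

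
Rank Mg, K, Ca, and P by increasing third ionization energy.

P, K, Ca, Mg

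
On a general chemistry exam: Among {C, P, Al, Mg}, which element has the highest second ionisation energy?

C

Consider each +1 ion: C⁺ still has 3 valence electrons; P⁺ still has 4 valence electrons; Al⁺ still has 2 valence electrons; Mg⁺ still has 1 valence electron.
All are still removing valence electrons, so compare the +1 ions as you would atoms: IE_2 generally rises across a period (higher Z_eff) and falls down a group (larger shell), subject to the usual subshell exceptions.
Valence configurations: C⁺ [He]2s²2p¹, P⁺ [Ne]3s²3p², Al⁺ [Ne]3s², Mg⁺ [Ne]3s¹.
Tabulated IE_2 (kJ/mol): C 2353, P 1907, Al 1817, Mg 1451.
Putting it together, IE_2: Mg < Al < P < C.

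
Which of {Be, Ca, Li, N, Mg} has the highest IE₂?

Consider each +1 ion: Be⁺ still has 1 valence electron; Ca⁺ still has 1 valence electron; Li⁺ is the bare [He] core; N⁺ still has 4 valence electrons; Mg⁺ still has 1 valence electron.
Breaking into a closed-shell core is much more expensive than removing a leftover valence electron — Li has the largest IE_2 here.
Valence configurations: Be⁺ [He]2s¹, Ca⁺ [Ar]4s¹, N⁺ [He]2s²2p², Mg⁺ [Ne]3s¹.
Tabulated IE_2 (kJ/mol): Be 1757, Ca 1145, Li 7298, N 2856, Mg 1451.
Overall IE_2 order: Ca < Mg < Be < N < Li.

Li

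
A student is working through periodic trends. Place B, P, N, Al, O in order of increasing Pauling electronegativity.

Al < B < P < N < O

B is in period 2, group 13; N is in period 2, group 15; O is in period 2, group 16; Al is in period 3, group 13; P is in period 3, group 15.
EN rises left→right (higher Z_eff, smaller atoms) and falls top→bottom (larger, more shielded atoms).
Here both period and group differ, so the two effects have to be weighed against each other.
B > Al: they share group 13; the group trend gives B the larger value.
P > B: the two effects oppose for this pair; the across-period effect wins (2.19 vs 2.04).
N > P: they share group 15; the group trend gives N the larger value.
O > N: both are in period 2; the period trend gives O the larger value.
For reference (Pauling): B 2.04, N 3.04, O 3.44, Al 1.61, P 2.19.
So from lowest to highest: Al < B < P < N < O.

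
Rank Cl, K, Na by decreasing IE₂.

Consider each +1 ion: Cl⁺ still has 6 valence electrons; K⁺ is the bare [Ar] core; Na⁺ is the bare [Ne] core.
Pulling an electron out of a noble-gas core costs far more than removing a remaining valence electron, so K and Na sit at the high end of IE_2.
Approximate IE_2 values (kJ/mol): Cl 2298, K 3052, Na 4562.
Hence IE_2: Cl < K < Na.

Na > K > Cl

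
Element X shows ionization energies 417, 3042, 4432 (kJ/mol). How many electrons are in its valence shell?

Look for the largest jump between consecutive ionization energies: IE2/IE1 ≈ 7.3, far larger than any earlier ratio.
That jump marks the point where a core electron is being removed. So the atom has 1 valence electron.

1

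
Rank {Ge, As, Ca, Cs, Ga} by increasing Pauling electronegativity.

Atoms toward the upper right of the periodic table pull bonding electrons most strongly.
These span different periods and groups, so the two trends combine.
Ca > Cs: relative to Cs, both the across-period and down-group shifts push Ca's electronegativity up.
Ga > Ca: Ga lies to the right of Ca in period 4, so the across-period effect alone puts Ga higher.
Ge > Ga: both are in period 4; the period trend gives Ge the larger value.
As > Ge: both are in period 4; the period trend gives As the larger value.
Approximate values (Pauling): Ca 1.00, Ga 1.81, Ge 2.01, As 2.18, Cs 0.79.
So from lowest to highest: Cs < Ca < Ga < Ge < As.

Cs, Ca, Ga, Ge, As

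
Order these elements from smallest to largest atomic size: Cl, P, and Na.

Cl, P, Na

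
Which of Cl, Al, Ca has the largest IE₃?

After 2 electrons have been removed, what remains? Cl²⁺ still has 5 valence electrons; Al²⁺ still has 1 valence electron; Ca²⁺ is the bare [Ar] core.
Breaking into a closed-shell core is much more expensive than removing a leftover valence electron — Ca has the largest IE_3 here.
Valence configurations: Cl²⁺ [Ne]3s²3p³, Al²⁺ [Ne]3s¹.
Tabulated IE_3 (kJ/mol): Cl 3822, Al 2745, Ca 4912.
Overall IE_3 order: Al < Cl < Ca.

Ca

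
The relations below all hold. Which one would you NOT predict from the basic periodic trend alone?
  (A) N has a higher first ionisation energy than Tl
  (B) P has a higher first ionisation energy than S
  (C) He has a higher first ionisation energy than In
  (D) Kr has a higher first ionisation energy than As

(B)

The general trend: first ionisation energy increases across a period and decreases down a group.
(A) N (period 2, group 15) vs Tl (period 6, group 13): the stated order agrees with the simple trend.
(B) P (period 3, group 15) vs S (period 3, group 16): the stated order contradicts the simple trend.
(C) He (period 1, group 18) vs In (period 5, group 13): the stated order agrees with the simple trend.
(D) Kr (period 4, group 18) vs As (period 4, group 15): the stated order agrees with the simple trend.
The exception is (B): S (3p⁴) ionizes more easily than half-filled P (3p³) because the paired 3p electron in S is pushed out by e⁻–e⁻ repulsion.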